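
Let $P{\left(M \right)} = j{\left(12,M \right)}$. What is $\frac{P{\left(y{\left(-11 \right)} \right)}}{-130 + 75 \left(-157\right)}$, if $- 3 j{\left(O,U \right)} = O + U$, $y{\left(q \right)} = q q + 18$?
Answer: $\frac{151}{35715} \approx 0.0042279$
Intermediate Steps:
$y{\left(q \right)} = 18 + q^{2}$ ($y{\left(q \right)} = q^{2} + 18 = 18 + q^{2}$)
$j{\left(O,U \right)} = - \frac{O}{3} - \frac{U}{3}$ ($j{\left(O,U \right)} = - \frac{O + U}{3} = - \frac{O}{3} - \frac{U}{3}$)
$P{\left(M \right)} = -4 - \frac{M}{3}$ ($P{\left(M \right)} = \left(- \frac{1}{3}\right) 12 - \frac{M}{3} = -4 - \frac{M}{3}$)
$\frac{P{\left(y{\left(-11 \right)} \right)}}{-130 + 75 \left(-157\right)} = \frac{-4 - \frac{18 + \left(-11\right)^{2}}{3}}{-130 + 75 \left(-157\right)} = \frac{-4 - \frac{18 + 121}{3}}{-130 - 11775} = \frac{-4 - \frac{139}{3}}{-11905} = \left(-4 - \frac{139}{3}\right) \left(- \frac{1}{11905}\right) = \left(- \frac{151}{3}\right) \left(- \frac{1}{11905}\right) = \frac{151}{35715}$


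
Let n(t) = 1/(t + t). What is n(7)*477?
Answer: 477/14 ≈ 34.071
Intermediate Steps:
n(t) = 1/(2*t)
n(7)*477 = ((1/2)/7)*477 = ((1/2)*(1/7))*477 = (1/14)*477 = 477/14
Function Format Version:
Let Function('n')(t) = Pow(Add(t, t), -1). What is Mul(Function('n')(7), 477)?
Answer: Rational(477, 14) ≈ 34.071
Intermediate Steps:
Function('n')(t) = Mul(Rational(1, 2), Pow(t, -1)) (Function('n')(t) = Pow(Mul(2, t), -1) = Mul(Rational(1, 2), Pow(t, -1)))
Mul(Function('n')(7), 477) = Mul(Mul(Rational(1, 2), Pow(7, -1)), 477) = Mul(Mul(Rational(1, 2), Rational(1, 7)), 477) = Mul(Rational(1, 14), 477) = Rational(477, 14)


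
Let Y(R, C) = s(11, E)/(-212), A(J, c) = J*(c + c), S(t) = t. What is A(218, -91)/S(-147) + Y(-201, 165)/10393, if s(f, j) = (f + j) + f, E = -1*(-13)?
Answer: 12488394353/46269636 ≈ 269.90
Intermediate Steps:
A(J, c) = 2*J*c (A(J, c) = J*(2*c) = 2*J*c)
E = 13
s(f, j) = j + 2*f
Y(R, C) = -35/212 (Y(R, C) = (13 + 2*11)/(-212) = (13 + 22)*(-1/212) = 35*(-1/212) = -35/212)
A(218, -91)/S(-147) + Y(-201, 165)/10393 = (2*218*(-91))/(-147) - 35/212/10393 = -39676*(-1/147) - 35/212*1/10393 = 5668/21 - 35/2203316 = 12488394353/46269636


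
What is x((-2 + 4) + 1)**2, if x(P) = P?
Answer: 9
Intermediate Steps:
x((-2 + 4) + 1)**2 = ((-2 + 4) + 1)**2 = (2 + 1)**2 = 3**2 = 9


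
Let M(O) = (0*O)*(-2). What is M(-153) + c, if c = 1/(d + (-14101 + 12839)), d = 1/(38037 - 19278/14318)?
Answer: -272297244/343639114769 ≈ -0.00079239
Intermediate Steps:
d = 7159/272297244 (d = 1/(38037 - 19278*1/14318) = 1/(38037 - 9639/7159) = 1/(272297244/7159) = 7159/272297244 ≈ 2.6291e-5)
c = -272297244/343639114769 (c = 1/(7159/272297244 + (-14101 + 12839)) = 1/(7159/272297244 - 1262) = 1/(-343639114769/272297244) = -272297244/343639114769 ≈ -0.00079239)
M(O) = 0 (M(O) = 0*(-2) = 0)
M(-153) + c = 0 - 272297244/343639114769 = -272297244/343639114769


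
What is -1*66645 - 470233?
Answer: -536878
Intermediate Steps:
-1*66645 - 470233 = -66645 - 470233 = -536878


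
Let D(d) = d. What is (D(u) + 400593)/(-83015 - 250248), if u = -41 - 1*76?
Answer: -400476/333263 ≈ -1.2017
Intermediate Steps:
u = -117 (u = -41 - 76 = -117)
(D(u) + 400593)/(-83015 - 250248) = (-117 + 400593)/(-83015 - 250248) = 400476/(-333263) = 400476*(-1/333263) = -400476/333263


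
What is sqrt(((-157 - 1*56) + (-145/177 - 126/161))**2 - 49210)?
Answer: I*sqrt(52305508874)/4071 ≈ 56.179*I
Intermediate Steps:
sqrt(((-157 - 1*56) + (-145/177 - 126/161))**2 - 49210) = sqrt(((-157 - 56) + (-145*1/177 - 126*1/161))**2 - 49210) = sqrt((-213 + (-145/177 - 18/23))**2 - 49210) = sqrt((-213 - 6521/4071)**2 - 49210) = sqrt((-873644/4071)**2 - 49210) = sqrt(763253838736/16573041 - 49210) = sqrt(-52305508874/16573041) = I*sqrt(52305508874)/4071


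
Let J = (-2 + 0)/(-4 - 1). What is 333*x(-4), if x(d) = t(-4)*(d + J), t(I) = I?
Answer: 23976/5 ≈ 4795.2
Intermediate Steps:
J = 2/5 (J = -2/(-5) = -2*(-1/5) = 2/5 ≈ 0.40000)
x(d) = -8/5 - 4*d (x(d) = -4*(d + 2/5) = -4*(2/5 + d) = -8/5 - 4*d)
333*x(-4) = 333*(-8/5 - 4*(-4)) = 333*(-8/5 + 16) = 333*(72/5) = 23976/5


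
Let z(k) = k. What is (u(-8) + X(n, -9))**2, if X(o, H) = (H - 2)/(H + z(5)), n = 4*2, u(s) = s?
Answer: 441/16 ≈ 27.563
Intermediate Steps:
n = 8
X(o, H) = (-2 + H)/(5 + H) (X(o, H) = (H - 2)/(H + 5) = (-2 + H)/(5 + H))
(u(-8) + X(n, -9))**2 = (-8 + (-2 - 9)/(5 - 9))**2 = (-8 - 11/(-4))**2 = (-8 - 1/4*(-11))**2 = (-8 + 11/4)**2 = (-21/4)**2 = 441/16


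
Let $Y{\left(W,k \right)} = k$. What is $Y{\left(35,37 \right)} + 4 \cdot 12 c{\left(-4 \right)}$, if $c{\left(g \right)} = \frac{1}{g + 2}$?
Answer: $13$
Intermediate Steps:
$c{\left(g \right)} = \frac{1}{2 + g}$
$Y{\left(35,37 \right)} + 4 \cdot 12 c{\left(-4 \right)} = 37 + \frac{4 \cdot 12}{2 - 4} = 37 + \frac{48}{-2} = 37 + 48 \left(- \frac{1}{2}\right) = 37 - 24 = 13$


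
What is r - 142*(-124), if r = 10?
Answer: 17618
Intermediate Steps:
r - 142*(-124) = 10 - 142*(-124) = 10 + 17608 = 17618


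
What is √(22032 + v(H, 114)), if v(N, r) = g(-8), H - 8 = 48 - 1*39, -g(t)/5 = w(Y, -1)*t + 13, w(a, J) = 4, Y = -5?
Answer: √22127 ≈ 148.75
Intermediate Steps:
g(t) = -65 - 20*t (g(t) = -5*(4*t + 13) = -5*(13 + 4*t) = -65 - 20*t)
H = 17 (H = 8 + (48 - 1*39) = 8 + (48 - 39) = 8 + 9 = 17)
v(N, r) = 95 (v(N, r) = -65 - 20*(-8) = -65 + 160 = 95)
√(22032 + v(H, 114)) = √(22032 + 95) = √22127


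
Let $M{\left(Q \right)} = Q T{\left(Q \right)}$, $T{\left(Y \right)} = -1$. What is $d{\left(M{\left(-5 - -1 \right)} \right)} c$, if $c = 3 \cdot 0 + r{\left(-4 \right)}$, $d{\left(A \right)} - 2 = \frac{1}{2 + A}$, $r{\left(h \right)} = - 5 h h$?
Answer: $- \frac{520}{3} \approx -173.33$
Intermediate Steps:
$r{\left(h \right)} = - 5 h^{2}$
$M{\left(Q \right)} = - Q$ ($M{\left(Q \right)} = Q \left(-1\right) = - Q$)
$d{\left(A \right)} = 2 + \frac{1}{2 + A}$
$c = -80$ ($c = 3 \cdot 0 - 5 \left(-4\right)^{2} = 0 - 80 = -80$)
$d{\left(M{\left(-5 - -1 \right)} \right)} c = \frac{5 + 2 \left(- (-5 - -1)\right)}{2 - \left(-5 - -1\right)} \left(-80\right) = \frac{5 + 2 \left(- (-5 + 1)\right)}{2 - \left(-5 + 1\right)} \left(-80\right) = \frac{5 + 2 \left(\left(-1\right) \left(-4\right)\right)}{2 - -4} \left(-80\right) = \frac{5 + 2 \cdot 4}{2 + 4} \left(-80\right) = \frac{5 + 8}{6} \left(-80\right) = \frac{1}{6} \cdot 13 \left(-80\right) = \frac{13}{6} \left(-80\right) = - \frac{520}{3}$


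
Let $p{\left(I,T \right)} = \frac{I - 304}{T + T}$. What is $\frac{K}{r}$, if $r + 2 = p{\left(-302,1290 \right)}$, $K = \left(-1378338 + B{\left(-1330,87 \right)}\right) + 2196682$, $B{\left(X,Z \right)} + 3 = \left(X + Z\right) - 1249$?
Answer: $- \frac{350815070}{961} \approx -3.6505 \cdot 10^{5}$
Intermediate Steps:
$B{\left(X,Z \right)} = -1252 + X + Z$ ($B{\left(X,Z \right)} = -3 - \left(1249 - X - Z\right) = -3 + \left(-1249 + X + Z\right) = -1252 + X + Z$)
$p{\left(I,T \right)} = \frac{-304 + I}{2 T}$
$K = 815849$ ($K = \left(-1378338 - 2495\right) + 2196682 = -1380833 + 2196682 = 815849$)
$r = - \frac{961}{430}$ ($r = -2 + \frac{-304 - 302}{2 \cdot 1290} = -2 + \frac{1}{2} \cdot \frac{1}{1290} \left(-606\right) = -2 - \frac{101}{430} = - \frac{961}{430} \approx -2.2349$)
$\frac{K}{r} = \frac{815849}{- \frac{961}{430}} = 815849 \left(- \frac{430}{961}\right) = - \frac{350815070}{961}$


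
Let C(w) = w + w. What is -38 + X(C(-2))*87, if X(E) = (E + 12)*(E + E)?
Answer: -5606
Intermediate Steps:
C(w) = 2*w
X(E) = 2*E*(12 + E) (X(E) = (12 + E)*(2*E) = 2*E*(12 + E))
-38 + X(C(-2))*87 = -38 + (2*(2*(-2))*(12 + 2*(-2)))*87 = -38 + (2*(-4)*(12 - 4))*87 = -38 + (2*(-4)*8)*87 = -38 - 64*87 = -38 - 5568 = -5606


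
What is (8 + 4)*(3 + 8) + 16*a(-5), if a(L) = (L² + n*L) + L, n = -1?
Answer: 532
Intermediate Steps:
a(L) = L² (a(L) = (L² - L) + L = L²)
(8 + 4)*(3 + 8) + 16*a(-5) = (8 + 4)*(3 + 8) + 16*(-5)² = 12*11 + 16*25 = 132 + 400 = 532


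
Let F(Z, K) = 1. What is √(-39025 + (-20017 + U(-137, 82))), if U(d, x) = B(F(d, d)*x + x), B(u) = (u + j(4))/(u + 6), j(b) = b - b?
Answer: 2*I*√106642870/85 ≈ 242.98*I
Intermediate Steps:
j(b) = 0
B(u) = u/(6 + u) (B(u) = (u + 0)/(u + 6) = u/(6 + u))
U(d, x) = 2*x/(6 + 2*x) (U(d, x) = (1*x + x)/(6 + (1*x + x)) = (x + x)/(6 + (x + x)) = (2*x)/(6 + 2*x) = 2*x/(6 + 2*x))
√(-39025 + (-20017 + U(-137, 82))) = √(-39025 + (-20017 + 82/(3 + 82))) = √(-39025 + (-20017 + 82/85)) = √(-39025 - 1701363/85) = √(-5018488/85) = 2*I*√106642870/85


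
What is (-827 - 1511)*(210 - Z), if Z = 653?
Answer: 1035734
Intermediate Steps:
(-827 - 1511)*(210 - Z) = (-827 - 1511)*(210 - 1*653) = -2338*(210 - 653) = -2338*(-443) = 1035734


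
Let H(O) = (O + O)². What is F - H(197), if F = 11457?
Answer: -143779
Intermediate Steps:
H(O) = 4*O² (H(O) = (2*O)² = 4*O²)
F - H(197) = 11457 - 4*197² = 11457 - 4*38809 = 11457 - 1*155236 = 11457 - 155236 = -143779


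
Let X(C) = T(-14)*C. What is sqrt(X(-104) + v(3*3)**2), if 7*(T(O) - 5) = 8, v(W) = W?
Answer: I*sqrt(27335)/7 ≈ 23.619*I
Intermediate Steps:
T(O) = 43/7 (T(O) = 5 + (1/7)*8 = 5 + 8/7 = 43/7)
X(C) = 43*C/7
sqrt(X(-104) + v(3*3)**2) = sqrt((43/7)*(-104) + (3*3)**2) = sqrt(-4472/7 + 9**2) = sqrt(-4472/7 + 81) = sqrt(-3905/7) = I*sqrt(27335)/7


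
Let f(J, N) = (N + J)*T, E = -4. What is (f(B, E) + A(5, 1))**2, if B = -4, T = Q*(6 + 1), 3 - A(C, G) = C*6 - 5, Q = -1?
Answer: 1156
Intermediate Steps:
A(C, G) = 8 - 6*C (A(C, G) = 3 - (C*6 - 5) = 3 - (6*C - 5) = 3 - (-5 + 6*C) = 3 + (5 - 6*C) = 8 - 6*C)
T = -7 (T = -(6 + 1) = -1*7 = -7)
f(J, N) = -7*J - 7*N (f(J, N) = (N + J)*(-7) = (J + N)*(-7) = -7*J - 7*N)
(f(B, E) + A(5, 1))**2 = ((-7*(-4) - 7*(-4)) + (8 - 6*5))**2 = ((28 + 28) + (8 - 30))**2 = (56 - 22)**2 = 34**2 = 1156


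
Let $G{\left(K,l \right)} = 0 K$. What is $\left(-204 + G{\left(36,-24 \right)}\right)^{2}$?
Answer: $41616$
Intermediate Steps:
$G{\left(K,l \right)} = 0$
$\left(-204 + G{\left(36,-24 \right)}\right)^{2} = \left(-204 + 0\right)^{2} = \left(-204\right)^{2} = 41616$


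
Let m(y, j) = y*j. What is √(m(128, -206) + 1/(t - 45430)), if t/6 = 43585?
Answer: I*√76946053413695/54020 ≈ 162.38*I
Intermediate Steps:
t = 261510 (t = 6*43585 = 261510)
m(y, j) = j*y
√(m(128, -206) + 1/(t - 45430)) = √(-206*128 + 1/(261510 - 45430)) = √(-26368 + 1/216080) = √(-5697597439/216080) = I*√76946053413695/54020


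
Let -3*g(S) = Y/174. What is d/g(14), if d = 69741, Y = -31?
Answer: 36404802/31 ≈ 1.1743e+6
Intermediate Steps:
g(S) = 31/522 (g(S) = -(-31)/(3*174) = -1/3*(-31/174) = 31/522)
d/g(14) = 69741/(31/522) = 69741*(522/31) = 36404802/31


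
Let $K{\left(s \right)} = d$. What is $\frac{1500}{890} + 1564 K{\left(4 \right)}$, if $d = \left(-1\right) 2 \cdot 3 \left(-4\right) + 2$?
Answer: $\frac{3619246}{89} \approx 40666.0$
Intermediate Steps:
$d = 26$ ($d = \left(-2\right) 3 \left(-4\right) + 2 = \left(-6\right) \left(-4\right) + 2 = 24 + 2 = 26$)
$K{\left(s \right)} = 26$
$\frac{1500}{890} + 1564 K{\left(4 \right)} = \frac{1500}{890} + 1564 \cdot 26 = 1500 \cdot \frac{1}{890} + 40664 = \frac{150}{89} + 40664 = \frac{3619246}{89}$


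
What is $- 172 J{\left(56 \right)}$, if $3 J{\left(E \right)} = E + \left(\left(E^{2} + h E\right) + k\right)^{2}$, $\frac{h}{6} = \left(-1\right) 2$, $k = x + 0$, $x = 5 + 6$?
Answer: $- \frac{1053617132}{3} \approx -3.5121 \cdot 10^{8}$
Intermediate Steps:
$x = 11$
$k = 11$ ($k = 11 + 0 = 11$)
$h = -12$ ($h = 6 \left(\left(-1\right) 2\right) = 6 \left(-2\right) = -12$)
$J{\left(E \right)} = \frac{E}{3} + \frac{\left(11 + E^{2} - 12 E\right)^{2}}{3}$ ($J{\left(E \right)} = \frac{E + \left(\left(E^{2} - 12 E\right) + 11\right)^{2}}{3} = \frac{E + \left(11 + E^{2} - 12 E\right)^{2}}{3} = \frac{E}{3} + \frac{\left(11 + E^{2} - 12 E\right)^{2}}{3}$)
$- 172 J{\left(56 \right)} = - 172 \left(\frac{1}{3} \cdot 56 + \frac{\left(11 + 56^{2} - 672\right)^{2}}{3}\right) = - 172 \left(\frac{56}{3} + \frac{\left(11 + 3136 - 672\right)^{2}}{3}\right) = - 172 \left(\frac{56}{3} + \frac{2475^{2}}{3}\right) = - 172 \left(\frac{56}{3} + \frac{1}{3} \cdot 6125625\right) = - 172 \left(\frac{56}{3} + 2041875\right) = \left(-172\right) \frac{6125681}{3} = - \frac{1053617132}{3}$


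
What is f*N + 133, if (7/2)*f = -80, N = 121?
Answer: -18429/7 ≈ -2632.7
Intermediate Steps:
f = -160/7 (f = (2/7)*(-80) = -160/7 ≈ -22.857)
f*N + 133 = -160/7*121 + 133 = -19360/7 + 133 = -18429/7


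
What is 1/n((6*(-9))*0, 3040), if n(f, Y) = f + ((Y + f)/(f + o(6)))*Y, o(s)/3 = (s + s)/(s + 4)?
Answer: 9/23104000 ≈ 3.8954e-7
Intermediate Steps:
o(s) = 6*s/(4 + s) (o(s) = 3*((s + s)/(s + 4)) = 3*((2*s)/(4 + s)) = 3*(2*s/(4 + s)) = 6*s/(4 + s))
n(f, Y) = f + Y*(Y + f)/(18/5 + f) (n(f, Y) = f + ((Y + f)/(f + 6*6/(4 + 6)))*Y = f + ((Y + f)/(f + 6*6/10))*Y = f + ((Y + f)/(f + 6*6*(⅒)))*Y = f + ((Y + f)/(f + 18/5))*Y = f + ((Y + f)/(18/5 + f))*Y = f + Y*(Y + f)/(18/5 + f))
1/n((6*(-9))*0, 3040) = 1/((5*3040² + 5*((6*(-9))*0)² + 18*((6*(-9))*0) + 5*3040*((6*(-9))*0))/(18 + 5*((6*(-9))*0))) = 1/((5*9241600 + 5*(-54*0)² + 18*(-54*0) + 5*3040*(-54*0))/(18 + 5*(-54*0))) = 1/((46208000 + 5*0² + 18*0 + 5*3040*0)/(18 + 5*0)) = 1/((46208000 + 5*0 + 0 + 0)/(18 + 0)) = 1/((46208000 + 0 + 0 + 0)/18) = 1/((1/18)*46208000) = 1/(23104000/9) = 9/23104000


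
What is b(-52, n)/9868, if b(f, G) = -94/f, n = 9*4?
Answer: 47/256568 ≈ 0.00018319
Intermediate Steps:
n = 36
b(-52, n)/9868 = -94/(-52)/9868 = -94*(-1/52)*(1/9868) = (47/26)*(1/9868) = 47/256568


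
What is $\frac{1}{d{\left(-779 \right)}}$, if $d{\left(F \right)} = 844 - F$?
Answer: $\frac{1}{1623} \approx 0.00061614$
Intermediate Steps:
$\frac{1}{d{\left(-779 \right)}} = \frac{1}{844 - -779} = \frac{1}{844 + 779} = \frac{1}{1623}$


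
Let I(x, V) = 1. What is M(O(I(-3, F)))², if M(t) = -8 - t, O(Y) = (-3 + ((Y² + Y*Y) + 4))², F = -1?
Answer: 289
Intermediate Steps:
O(Y) = (1 + 2*Y²)² (O(Y) = (-3 + ((Y² + Y²) + 4))² = (-3 + (2*Y² + 4))² = (-3 + (4 + 2*Y²))² = (1 + 2*Y²)²)
M(O(I(-3, F)))² = (-8 - (1 + 2*1²)²)² = (-8 - (1 + 2*1)²)² = (-8 - (1 + 2)²)² = (-8 - 1*3²)² = (-8 - 1*9)² = (-8 - 9)² = (-17)² = 289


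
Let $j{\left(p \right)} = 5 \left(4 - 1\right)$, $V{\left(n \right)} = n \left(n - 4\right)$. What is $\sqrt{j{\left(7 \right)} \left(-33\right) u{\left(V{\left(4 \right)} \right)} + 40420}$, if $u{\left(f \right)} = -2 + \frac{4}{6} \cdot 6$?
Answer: $\sqrt{39430} \approx 198.57$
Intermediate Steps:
$V{\left(n \right)} = n \left(-4 + n\right)$
$u{\left(f \right)} = 2$ ($u{\left(f \right)} = -2 + 4 \cdot \frac{1}{6} \cdot 6 = -2 + \frac{2}{3} \cdot 6 = -2 + 4 = 2$)
$j{\left(p \right)} = 15$ ($j{\left(p \right)} = 5 \cdot 3 = 15$)
$\sqrt{j{\left(7 \right)} \left(-33\right) u{\left(V{\left(4 \right)} \right)} + 40420} = \sqrt{15 \left(-33\right) 2 + 40420} = \sqrt{\left(-495\right) 2 + 40420} = \sqrt{-990 + 40420} = \sqrt{39430}$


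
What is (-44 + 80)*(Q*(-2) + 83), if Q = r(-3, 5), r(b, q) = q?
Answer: 2628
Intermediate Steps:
Q = 5
(-44 + 80)*(Q*(-2) + 83) = (-44 + 80)*(5*(-2) + 83) = 36*(-10 + 83) = 36*73 = 2628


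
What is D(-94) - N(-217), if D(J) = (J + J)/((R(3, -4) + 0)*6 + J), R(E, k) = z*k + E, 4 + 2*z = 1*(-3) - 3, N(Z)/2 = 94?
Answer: -2115/11 ≈ -192.27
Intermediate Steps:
N(Z) = 188 (N(Z) = 2*94 = 188)
z = -5 (z = -2 + (1*(-3) - 3)/2 = -2 + (-3 - 3)/2 = -2 + (½)*(-6) = -2 - 3 = -5)
R(E, k) = E - 5*k (R(E, k) = -5*k + E = E - 5*k)
D(J) = 2*J/(138 + J) (D(J) = (J + J)/(((3 - 5*(-4)) + 0)*6 + J) = (2*J)/(((3 + 20) + 0)*6 + J) = (2*J)/((23 + 0)*6 + J) = (2*J)/(23*6 + J) = (2*J)/(138 + J) = 2*J/(138 + J))
D(-94) - N(-217) = 2*(-94)/(138 - 94) - 1*188 = 2*(-94)/44 - 188 = 2*(-94)*(1/44) - 188 = -47/11 - 188 = -2115/11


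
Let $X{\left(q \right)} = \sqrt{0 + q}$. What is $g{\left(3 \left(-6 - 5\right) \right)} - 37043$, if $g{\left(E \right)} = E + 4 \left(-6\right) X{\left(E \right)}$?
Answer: $-37076 - 24 i \sqrt{33} \approx -37076.0 - 137.87 i$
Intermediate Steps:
$X{\left(q \right)} = \sqrt{q}$
$g{\left(E \right)} = E - 24 \sqrt{E}$ ($g{\left(E \right)} = E + 4 \left(-6\right) \sqrt{E} = E - 24 \sqrt{E}$)
$g{\left(3 \left(-6 - 5\right) \right)} - 37043 = \left(3 \left(-6 - 5\right) - 24 \sqrt{3 \left(-6 - 5\right)}\right) - 37043 = \left(3 \left(-11\right) - 24 \sqrt{3 \left(-11\right)}\right) - 37043 = \left(-33 - 24 \sqrt{-33}\right) - 37043 = \left(-33 - 24 i \sqrt{33}\right) - 37043 = -37076 - 24 i \sqrt{33}$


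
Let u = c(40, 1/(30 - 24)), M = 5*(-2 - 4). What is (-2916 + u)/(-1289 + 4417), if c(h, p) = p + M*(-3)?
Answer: -16955/18768 ≈ -0.90340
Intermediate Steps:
M = -30 (M = 5*(-6) = -30)
c(h, p) = 90 + p (c(h, p) = p - 30*(-3) = p + 90 = 90 + p)
u = 541/6 (u = 90 + 1/(30 - 24) = 90 + 1/6 = 541/6 ≈ 90.167)
(-2916 + u)/(-1289 + 4417) = (-2916 + 541/6)/(-1289 + 4417) = -16955/6/3128 = -16955/6*1/3128 = -16955/18768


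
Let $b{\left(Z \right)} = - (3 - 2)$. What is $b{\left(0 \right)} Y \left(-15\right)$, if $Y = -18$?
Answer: $-270$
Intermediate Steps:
$b{\left(Z \right)} = -1$ ($b{\left(Z \right)} = \left(-1\right) 1 = -1$)
$b{\left(0 \right)} Y \left(-15\right) = \left(-1\right) \left(-18\right) \left(-15\right) = 18 \left(-15\right) = -270$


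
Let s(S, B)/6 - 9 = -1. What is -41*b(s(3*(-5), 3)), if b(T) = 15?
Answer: -615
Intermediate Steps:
s(S, B) = 48 (s(S, B) = 54 + 6*(-1) = 54 - 6 = 48)
-41*b(s(3*(-5), 3)) = -41*15 = -615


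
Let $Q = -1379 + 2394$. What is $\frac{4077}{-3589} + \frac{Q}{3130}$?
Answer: $- \frac{1823635}{2246714} \approx -0.81169$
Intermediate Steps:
$Q = 1015$
$\frac{4077}{-3589} + \frac{Q}{3130} = \frac{4077}{-3589} + \frac{1015}{3130} = 4077 \left(- \frac{1}{3589}\right) + 1015 \cdot \frac{1}{3130} = - \frac{4077}{3589} + \frac{203}{626} = - \frac{1823635}{2246714}$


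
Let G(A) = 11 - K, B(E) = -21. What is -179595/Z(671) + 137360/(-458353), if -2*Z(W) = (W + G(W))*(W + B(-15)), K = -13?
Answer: 789103339/1592776675 ≈ 0.49543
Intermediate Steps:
G(A) = 24 (G(A) = 11 - 1*(-13) = 11 + 13 = 24)
Z(W) = -(-21 + W)*(24 + W)/2 (Z(W) = -(W + 24)*(W - 21)/2 = -(24 + W)*(-21 + W)/2 = -(-21 + W)*(24 + W)/2)
-179595/Z(671) + 137360/(-458353) = -179595/(252 - 3/2*671 - 1/2*671**2) + 137360/(-458353) = -179595/(252 - 2013/2 - 1/2*450241) + 137360*(-1/458353) = -179595/(252 - 2013/2 - 450241/2) - 137360/458353 = -179595/(-225875) - 137360/458353 = -179595*(-1/225875) - 137360/458353 = 2763/3475 - 137360/458353 = 789103339/1592776675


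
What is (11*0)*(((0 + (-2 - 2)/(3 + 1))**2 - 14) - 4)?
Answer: 0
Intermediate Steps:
(11*0)*(((0 + (-2 - 2)/(3 + 1))**2 - 14) - 4) = 0*(((0 - 4/4)**2 - 14) - 4) = 0*(((0 - 4*1/4)**2 - 14) - 4) = 0*(((0 - 1)**2 - 14) - 4) = 0*(((-1)**2 - 14) - 4) = 0*((1 - 14) - 4) = 0*(-13 - 4) = 0*(-17) = 0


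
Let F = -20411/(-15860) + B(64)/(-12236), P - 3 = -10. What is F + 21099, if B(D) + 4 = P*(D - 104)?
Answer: 44508475703/2109380 ≈ 21100.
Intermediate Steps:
P = -7 (P = 3 - 10 = -7)
B(D) = 724 - 7*D (B(D) = -4 - 7*(D - 104) = -4 - 7*(-104 + D) = -4 + (728 - 7*D) = 724 - 7*D)
F = 2667083/2109380 (F = -20411/(-15860) + (724 - 7*64)/(-12236) = -20411*(-1/15860) + (724 - 448)*(-1/12236) = 20411/15860 + 276*(-1/12236) = 20411/15860 - 3/133 = 2667083/2109380 ≈ 1.2644)
F + 21099 = 2667083/2109380 + 21099 = 44508475703/2109380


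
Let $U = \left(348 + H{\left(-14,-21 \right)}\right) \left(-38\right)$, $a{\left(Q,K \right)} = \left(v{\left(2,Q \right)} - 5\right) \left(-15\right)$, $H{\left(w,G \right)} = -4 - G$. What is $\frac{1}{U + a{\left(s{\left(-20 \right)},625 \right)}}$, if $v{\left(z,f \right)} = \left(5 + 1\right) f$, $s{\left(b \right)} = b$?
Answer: $- \frac{1}{11995} \approx -8.3368 \cdot 10^{-5}$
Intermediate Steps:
$v{\left(z,f \right)} = 6 f$
$a{\left(Q,K \right)} = 75 - 90 Q$ ($a{\left(Q,K \right)} = \left(6 Q - 5\right) \left(-15\right) = \left(-5 + 6 Q\right) \left(-15\right) = 75 - 90 Q$)
$U = -13870$ ($U = \left(348 - -17\right) \left(-38\right) = \left(348 + \left(-4 + 21\right)\right) \left(-38\right) = \left(348 + 17\right) \left(-38\right) = 365 \left(-38\right) = -13870$)
$\frac{1}{U + a{\left(s{\left(-20 \right)},625 \right)}} = \frac{1}{-13870 + \left(75 - -1800\right)} = \frac{1}{-13870 + \left(75 + 1800\right)} = \frac{1}{-13870 + 1875} = \frac{1}{-11995} = - \frac{1}{11995}$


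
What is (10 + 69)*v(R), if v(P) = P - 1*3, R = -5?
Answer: -632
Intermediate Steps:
v(P) = -3 + P (v(P) = P - 3 = -3 + P)
(10 + 69)*v(R) = (10 + 69)*(-3 - 5) = 79*(-8) = -632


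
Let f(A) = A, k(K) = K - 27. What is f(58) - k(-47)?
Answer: 132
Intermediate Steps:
k(K) = -27 + K
f(58) - k(-47) = 58 - (-27 - 47) = 58 - 1*(-74) = 58 + 74 = 132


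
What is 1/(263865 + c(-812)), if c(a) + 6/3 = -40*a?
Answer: 1/296343 ≈ 3.3745e-6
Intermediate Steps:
c(a) = -2 - 40*a
1/(263865 + c(-812)) = 1/(263865 + (-2 - 40*(-812))) = 1/(263865 + (-2 + 32480)) = 1/(263865 + 32478) = 1/296343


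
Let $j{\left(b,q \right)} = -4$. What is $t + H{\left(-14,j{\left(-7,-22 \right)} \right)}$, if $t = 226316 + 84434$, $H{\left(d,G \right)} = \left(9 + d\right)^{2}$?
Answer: $310775$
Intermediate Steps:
$t = 310750$
$t + H{\left(-14,j{\left(-7,-22 \right)} \right)} = 310750 + \left(9 - 14\right)^{2} = 310750 + \left(-5\right)^{2} = 310750 + 25 = 310775$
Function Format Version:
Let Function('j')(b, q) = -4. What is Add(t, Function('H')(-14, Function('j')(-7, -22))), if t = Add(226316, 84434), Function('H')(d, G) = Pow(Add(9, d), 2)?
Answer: 310775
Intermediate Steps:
t = 310750
Add(t, Function('H')(-14, Function('j')(-7, -22))) = Add(310750, Pow(Add(9, -14), 2)) = Add(310750, Pow(-5, 2)) = Add(310750, 25) = 310775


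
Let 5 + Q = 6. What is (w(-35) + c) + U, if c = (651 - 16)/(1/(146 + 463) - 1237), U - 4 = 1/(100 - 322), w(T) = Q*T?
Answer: -2635517443/83619852 ≈ -31.518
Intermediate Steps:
Q = 1 (Q = -5 + 6 = 1)
w(T) = T (w(T) = 1*T = T)
U = 887/222 (U = 4 + 1/(100 - 322) = 4 + 1/(-222) = 4 - 1/222 = 887/222 ≈ 3.9955)
c = -386715/753332 (c = 635/(1/609 - 1237) = 635/(-753332/609) = 635*(-609/753332) = -386715/753332 ≈ -0.51334)
(w(-35) + c) + U = (-35 - 386715/753332) + 887/222 = -26753335/753332 + 887/222 = -2635517443/83619852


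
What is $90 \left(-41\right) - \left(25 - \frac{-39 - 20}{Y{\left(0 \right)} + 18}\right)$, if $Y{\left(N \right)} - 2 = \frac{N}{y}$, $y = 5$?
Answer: $- \frac{74359}{20} \approx -3717.9$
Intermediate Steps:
$Y{\left(N \right)} = 2 + \frac{N}{5}$
$90 \left(-41\right) - \left(25 - \frac{-39 - 20}{Y{\left(0 \right)} + 18}\right) = 90 \left(-41\right) - \left(25 - \frac{-39 - 20}{\left(2 + \frac{1}{5} \cdot 0\right) + 18}\right) = -3690 - \left(25 + \frac{59}{\left(2 + 0\right) + 18}\right) = -3690 - \left(25 + \frac{59}{2 + 18}\right) = -3690 - \left(25 + \frac{59}{20}\right) = -3690 - \frac{559}{20} = - \frac{74359}{20}$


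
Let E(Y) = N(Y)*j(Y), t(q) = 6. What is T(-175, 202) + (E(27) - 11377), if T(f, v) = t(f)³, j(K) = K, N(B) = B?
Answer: -10432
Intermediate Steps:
T(f, v) = 216 (T(f, v) = 6³ = 216)
E(Y) = Y² (E(Y) = Y*Y = Y²)
T(-175, 202) + (E(27) - 11377) = 216 + (27² - 11377) = 216 + (729 - 11377) = 216 - 10648 = -10432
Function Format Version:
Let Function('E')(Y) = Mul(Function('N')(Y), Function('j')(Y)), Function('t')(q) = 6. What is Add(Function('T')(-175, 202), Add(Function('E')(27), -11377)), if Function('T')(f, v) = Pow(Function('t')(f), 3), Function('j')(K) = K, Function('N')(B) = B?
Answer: -10432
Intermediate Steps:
Function('T')(f, v) = 216 (Function('T')(f, v) = Pow(6, 3) = 216)
Function('E')(Y) = Pow(Y, 2) (Function('E')(Y) = Mul(Y, Y) = Pow(Y, 2))
Add(Function('T')(-175, 202), Add(Function('E')(27), -11377)) = Add(216, Add(Pow(27, 2), -11377)) = Add(216, Add(729, -11377)) = Add(216, -10648) = -10432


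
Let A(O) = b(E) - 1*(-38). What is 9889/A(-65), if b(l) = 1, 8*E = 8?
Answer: 9889/39 ≈ 253.56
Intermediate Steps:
E = 1 (E = (1/8)*8 = 1)
A(O) = 39 (A(O) = 1 - 1*(-38) = 1 + 38 = 39)
9889/A(-65) = 9889/39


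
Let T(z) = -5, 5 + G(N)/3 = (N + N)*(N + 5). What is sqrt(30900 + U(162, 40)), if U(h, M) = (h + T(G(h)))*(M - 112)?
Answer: 2*sqrt(4899) ≈ 139.99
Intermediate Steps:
G(N) = -15 + 6*N*(5 + N) (G(N) = -15 + 3*((N + N)*(N + 5)) = -15 + 3*((2*N)*(5 + N)) = -15 + 3*(2*N*(5 + N)) = -15 + 6*N*(5 + N))
U(h, M) = (-112 + M)*(-5 + h) (U(h, M) = (h - 5)*(M - 112) = (-5 + h)*(-112 + M) = (-112 + M)*(-5 + h))
sqrt(30900 + U(162, 40)) = sqrt(30900 + (560 - 112*162 - 5*40 + 40*162)) = sqrt(30900 + (560 - 18144 - 200 + 6480)) = sqrt(30900 - 11304) = sqrt(19596) = 2*sqrt(4899)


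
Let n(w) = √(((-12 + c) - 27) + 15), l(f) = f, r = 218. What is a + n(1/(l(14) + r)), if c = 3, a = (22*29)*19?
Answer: 12122 + I*√21 ≈ 12122.0 + 4.5826*I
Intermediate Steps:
a = 12122 (a = 638*19 = 12122)
n(w) = I*√21 (n(w) = √(((-12 + 3) - 27) + 15) = √((-9 - 27) + 15) = √(-36 + 15) = √(-21) = I*√21)
a + n(1/(l(14) + r)) = 12122 + I*√21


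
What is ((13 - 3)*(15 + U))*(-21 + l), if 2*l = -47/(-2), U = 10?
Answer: -4625/2 ≈ -2312.5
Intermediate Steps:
l = 47/4 (l = (-47/(-2))/2 = (-47*(-1/2))/2 = (1/2)*(47/2) = 47/4 ≈ 11.750)
((13 - 3)*(15 + U))*(-21 + l) = ((13 - 3)*(15 + 10))*(-21 + 47/4) = (10*25)*(-37/4) = 250*(-37/4) = -4625/2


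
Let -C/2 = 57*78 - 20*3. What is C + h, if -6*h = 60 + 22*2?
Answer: -26368/3 ≈ -8789.3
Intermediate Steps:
h = -52/3 (h = -(60 + 22*2)/6 = -(60 + 44)/6 = -1/6*104 = -52/3 ≈ -17.333)
C = -8772 (C = -2*(57*78 - 20*3) = -2*(4446 - 60) = -2*4386 = -8772)
C + h = -8772 - 52/3 = -26368/3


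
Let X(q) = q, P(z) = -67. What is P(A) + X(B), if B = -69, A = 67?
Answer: -136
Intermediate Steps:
P(A) + X(B) = -67 - 69 = -136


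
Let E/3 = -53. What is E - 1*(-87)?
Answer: -72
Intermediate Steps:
E = -159 (E = 3*(-53) = -159)
E - 1*(-87) = -159 - 1*(-87) = -159 + 87 = -72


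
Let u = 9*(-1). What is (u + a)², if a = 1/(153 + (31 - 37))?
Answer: 1747684/21609 ≈ 80.878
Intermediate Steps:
a = 1/147 (a = 1/(153 - 6) = 1/147 ≈ 0.0068027)
u = -9
(u + a)² = (-9 + 1/147)² = (-1322/147)² = 1747684/21609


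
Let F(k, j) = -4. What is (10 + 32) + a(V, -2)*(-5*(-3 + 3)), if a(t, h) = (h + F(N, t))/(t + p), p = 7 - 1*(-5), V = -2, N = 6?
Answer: 42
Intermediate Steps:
p = 12 (p = 7 + 5 = 12)
a(t, h) = (-4 + h)/(12 + t) (a(t, h) = (h - 4)/(t + 12) = (-4 + h)/(12 + t))
(10 + 32) + a(V, -2)*(-5*(-3 + 3)) = (10 + 32) + ((-4 - 2)/(12 - 2))*(-5*(-3 + 3)) = 42 + (-6/10)*(-5*0) = 42 + ((⅒)*(-6))*0 = 42 - ⅗*0 = 42 + 0 = 42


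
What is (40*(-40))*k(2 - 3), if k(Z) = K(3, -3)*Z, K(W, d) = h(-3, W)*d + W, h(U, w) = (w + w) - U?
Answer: -38400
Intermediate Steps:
h(U, w) = -U + 2*w (h(U, w) = 2*w - U = -U + 2*w)
K(W, d) = W + d*(3 + 2*W) (K(W, d) = (-1*(-3) + 2*W)*d + W = (3 + 2*W)*d + W = d*(3 + 2*W) + W = W + d*(3 + 2*W))
k(Z) = -24*Z (k(Z) = (3 - 3*(3 + 2*3))*Z = (3 - 3*(3 + 6))*Z = (3 - 3*9)*Z = (3 - 27)*Z = -24*Z)
(40*(-40))*k(2 - 3) = (40*(-40))*(-24*(2 - 3)) = -(-38400)*(-1) = -1600*24 = -38400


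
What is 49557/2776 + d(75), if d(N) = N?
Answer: 257757/2776 ≈ 92.852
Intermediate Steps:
49557/2776 + d(75) = 49557/2776 + 75 = 257757/2776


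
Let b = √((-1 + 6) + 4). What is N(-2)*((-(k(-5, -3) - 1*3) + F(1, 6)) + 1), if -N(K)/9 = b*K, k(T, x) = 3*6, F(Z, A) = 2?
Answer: -648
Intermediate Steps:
b = 3 (b = √(5 + 4) = √9 = 3)
k(T, x) = 18
N(K) = -27*K
N(-2)*((-(k(-5, -3) - 1*3) + F(1, 6)) + 1) = (-27*(-2))*((-(18 - 1*3) + 2) + 1) = 54*((-(18 - 3) + 2) + 1) = 54*((-1*15 + 2) + 1) = 54*((-15 + 2) + 1) = 54*(-13 + 1) = 54*(-12) = -648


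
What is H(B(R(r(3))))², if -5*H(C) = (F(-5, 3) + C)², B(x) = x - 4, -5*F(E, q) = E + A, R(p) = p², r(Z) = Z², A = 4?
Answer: 22199808016/15625 ≈ 1.4208e+6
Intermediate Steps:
F(E, q) = -⅘ - E/5 (F(E, q) = -(E + 4)/5 = -(4 + E)/5 = -⅘ - E/5)
B(x) = -4 + x
H(C) = -(⅕ + C)²/5 (H(C) = -((-⅘ - ⅕*(-5)) + C)²/5 = -((-⅘ + 1) + C)²/5 = -(⅕ + C)²/5)
H(B(R(r(3))))² = (-(1 + 5*(-4 + (3²)²))²/125)² = (-(1 + 5*(-4 + 9²))²/125)² = (-(1 + 5*(-4 + 81))²/125)² = (-(1 + 5*77)²/125)² = (-(1 + 385)²/125)² = (-1/125*386²)² = (-1/125*148996)² = (-148996/125)² = 22199808016/15625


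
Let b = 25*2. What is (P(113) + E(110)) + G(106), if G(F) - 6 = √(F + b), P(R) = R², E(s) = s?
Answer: 12885 + 2*√39 ≈ 12897.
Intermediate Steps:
b = 50
G(F) = 6 + √(50 + F) (G(F) = 6 + √(F + 50) = 6 + √(50 + F))
(P(113) + E(110)) + G(106) = (113² + 110) + (6 + √(50 + 106)) = (12769 + 110) + (6 + √156) = 12879 + (6 + 2*√39) = 12885 + 2*√39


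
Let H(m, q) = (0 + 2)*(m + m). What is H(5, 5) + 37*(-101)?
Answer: -3717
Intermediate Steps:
H(m, q) = 4*m (H(m, q) = 2*(2*m) = 4*m)
H(5, 5) + 37*(-101) = 4*5 + 37*(-101) = 20 - 3737 = -3717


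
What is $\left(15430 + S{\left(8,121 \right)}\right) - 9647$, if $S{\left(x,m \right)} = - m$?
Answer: $5662$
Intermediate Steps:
$\left(15430 + S{\left(8,121 \right)}\right) - 9647 = \left(15430 - 121\right) - 9647 = 15309 - 9647 = 5662$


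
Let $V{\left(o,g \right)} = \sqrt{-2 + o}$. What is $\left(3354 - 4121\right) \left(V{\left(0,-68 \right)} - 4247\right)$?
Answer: $3257449 - 767 i \sqrt{2} \approx 3.2574 \cdot 10^{6} - 1084.7 i$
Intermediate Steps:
$\left(3354 - 4121\right) \left(V{\left(0,-68 \right)} - 4247\right) = \left(3354 - 4121\right) \left(\sqrt{-2 + 0} - 4247\right) = - 767 \left(\sqrt{-2} - 4247\right) = - 767 \left(i \sqrt{2} - 4247\right) = - 767 \left(-4247 + i \sqrt{2}\right) = 3257449 - 767 i \sqrt{2}$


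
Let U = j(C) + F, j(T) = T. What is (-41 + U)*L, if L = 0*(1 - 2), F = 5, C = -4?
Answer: 0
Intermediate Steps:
U = 1 (U = -4 + 5 = 1)
L = 0 (L = 0*(-1) = 0)
(-41 + U)*L = (-41 + 1)*0 = -40*0 = 0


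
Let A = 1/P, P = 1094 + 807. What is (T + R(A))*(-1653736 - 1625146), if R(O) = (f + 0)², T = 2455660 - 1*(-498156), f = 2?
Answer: -9685227229240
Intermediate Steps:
P = 1901
A = 1/1901 ≈ 0.00052604
T = 2953816 (T = 2455660 + 498156 = 2953816)
R(O) = 4 (R(O) = (2 + 0)² = 2² = 4)
(T + R(A))*(-1653736 - 1625146) = (2953816 + 4)*(-1653736 - 1625146) = 2953820*(-3278882) = -9685227229240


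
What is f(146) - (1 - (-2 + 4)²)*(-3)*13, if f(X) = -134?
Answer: -251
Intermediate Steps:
f(146) - (1 - (-2 + 4)²)*(-3)*13 = -134 - (1 - (-2 + 4)²)*(-3)*13 = -134 - (1 - 1*2²)*(-3)*13 = -134 - (1 - 1*4)*(-3)*13 = -134 - (1 - 4)*(-3)*13 = -134 - (-3*(-3))*13 = -134 - 9*13 = -134 - 1*117 = -134 - 117 = -251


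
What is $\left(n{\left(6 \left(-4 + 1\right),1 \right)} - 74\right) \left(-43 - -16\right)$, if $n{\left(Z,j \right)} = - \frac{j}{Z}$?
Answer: $\frac{3993}{2} \approx 1996.5$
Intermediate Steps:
$n{\left(Z,j \right)} = - \frac{j}{Z}$
$\left(n{\left(6 \left(-4 + 1\right),1 \right)} - 74\right) \left(-43 - -16\right) = \left(\left(-1\right) 1 \frac{1}{6 \left(-4 + 1\right)} - 74\right) \left(-43 - -16\right) = \left(\left(-1\right) 1 \frac{1}{6 \left(-3\right)} - 74\right) \left(-43 + 16\right) = \left(\left(-1\right) 1 \frac{1}{-18} - 74\right) \left(-27\right) = \left(\left(-1\right) 1 \left(- \frac{1}{18}\right) - 74\right) \left(-27\right) = \left(\frac{1}{18} - 74\right) \left(-27\right) = \left(- \frac{1331}{18}\right) \left(-27\right) = \frac{3993}{2}$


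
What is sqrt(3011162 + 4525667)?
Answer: sqrt(7536829) ≈ 2745.3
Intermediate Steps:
sqrt(3011162 + 4525667) = sqrt(7536829)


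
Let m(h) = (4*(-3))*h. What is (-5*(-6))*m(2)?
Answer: -720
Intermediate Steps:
m(h) = -12*h
(-5*(-6))*m(2) = (-5*(-6))*(-12*2) = 30*(-24) = -720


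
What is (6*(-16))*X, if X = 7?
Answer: -672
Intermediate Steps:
(6*(-16))*X = (6*(-16))*7 = -96*7 = -672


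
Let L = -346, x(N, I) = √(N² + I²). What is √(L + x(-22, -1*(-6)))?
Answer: √(-346 + 2*√130) ≈ 17.978*I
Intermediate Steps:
x(N, I) = √(I² + N²)
√(L + x(-22, -1*(-6))) = √(-346 + √((-1*(-6))² + (-22)²)) = √(-346 + √(6² + 484)) = √(-346 + √(36 + 484)) = √(-346 + √520) = √(-346 + 2*√130)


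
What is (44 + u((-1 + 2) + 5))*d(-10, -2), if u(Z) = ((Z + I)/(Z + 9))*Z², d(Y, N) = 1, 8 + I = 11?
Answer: 328/5 ≈ 65.600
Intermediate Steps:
I = 3 (I = -8 + 11 = 3)
u(Z) = Z²*(3 + Z)/(9 + Z) (u(Z) = ((Z + 3)/(Z + 9))*Z² = ((3 + Z)/(9 + Z))*Z² = Z²*(3 + Z)/(9 + Z))
(44 + u((-1 + 2) + 5))*d(-10, -2) = (44 + ((-1 + 2) + 5)²*(3 + ((-1 + 2) + 5))/(9 + ((-1 + 2) + 5)))*1 = (44 + (1 + 5)²*(3 + (1 + 5))/(9 + (1 + 5)))*1 = (44 + 6²*(3 + 6)/(9 + 6))*1 = (44 + 36*9/15)*1 = (44 + 36*(1/15)*9)*1 = (44 + 108/5)*1 = (328/5)*1 = 328/5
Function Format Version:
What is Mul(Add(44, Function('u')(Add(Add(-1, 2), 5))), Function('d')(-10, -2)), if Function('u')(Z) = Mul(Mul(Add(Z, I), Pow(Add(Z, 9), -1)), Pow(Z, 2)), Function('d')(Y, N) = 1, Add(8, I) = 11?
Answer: Rational(328, 5) ≈ 65.600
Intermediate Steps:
I = 3 (I = Add(-8, 11) = 3)
Function('u')(Z) = Mul(Pow(Z, 2), Pow(Add(9, Z), -1), Add(3, Z)) (Function('u')(Z) = Mul(Mul(Add(Z, 3), Pow(Add(Z, 9), -1)), Pow(Z, 2)) = Mul(Mul(Add(3, Z), Pow(Add(9, Z), -1)), Pow(Z, 2)) = Mul(Mul(Pow(Add(9, Z), -1), Add(3, Z)), Pow(Z, 2)) = Mul(Pow(Z, 2), Pow(Add(9, Z), -1), Add(3, Z)))
Mul(Add(44, Function('u')(Add(Add(-1, 2), 5))), Function('d')(-10, -2)) = Mul(Add(44, Mul(Pow(Add(Add(-1, 2), 5), 2), Pow(Add(9, Add(Add(-1, 2), 5)), -1), Add(3, Add(Add(-1, 2), 5)))), 1) = Mul(Add(44, Mul(Pow(Add(1, 5), 2), Pow(Add(9, Add(1, 5)), -1), Add(3, Add(1, 5)))), 1) = Mul(Add(44, Mul(Pow(6, 2), Pow(Add(9, 6), -1), Add(3, 6))), 1) = Mul(Add(44, Mul(36, Pow(15, -1), 9)), 1) = Mul(Add(44, Mul(36, Rational(1, 15), 9)), 1) = Mul(Add(44, Rational(108, 5)), 1) = Mul(Rational(328, 5), 1) = Rational(328, 5)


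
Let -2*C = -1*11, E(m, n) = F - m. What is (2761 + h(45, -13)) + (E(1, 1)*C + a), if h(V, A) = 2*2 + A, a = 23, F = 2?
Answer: 5561/2 ≈ 2780.5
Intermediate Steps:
E(m, n) = 2 - m
C = 11/2 (C = -(-1)*11/2 = -½*(-11) = 11/2 ≈ 5.5000)
h(V, A) = 4 + A
(2761 + h(45, -13)) + (E(1, 1)*C + a) = (2761 + (4 - 13)) + ((2 - 1*1)*(11/2) + 23) = (2761 - 9) + ((2 - 1)*(11/2) + 23) = 2752 + (1*(11/2) + 23) = 2752 + (11/2 + 23) = 2752 + 57/2 = 5561/2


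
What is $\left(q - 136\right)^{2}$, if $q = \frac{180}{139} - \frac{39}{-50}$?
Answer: $\frac{866349546841}{48302500} \approx 17936.0$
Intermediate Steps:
$q = \frac{14421}{6950}$ ($q = 180 \cdot \frac{1}{139} - - \frac{39}{50} = \frac{180}{139} + \frac{39}{50} = \frac{14421}{6950} \approx 2.075$)
$\left(q - 136\right)^{2} = \left(\frac{14421}{6950} - 136\right)^{2} = \left(- \frac{930779}{6950}\right)^{2} = \frac{866349546841}{48302500}$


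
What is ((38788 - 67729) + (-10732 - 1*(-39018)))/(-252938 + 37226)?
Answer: 655/215712 ≈ 0.0030365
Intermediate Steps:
((38788 - 67729) + (-10732 - 1*(-39018)))/(-252938 + 37226) = (-28941 + (-10732 + 39018))/(-215712) = (-28941 + 28286)*(-1/215712) = -655*(-1/215712) = 655/215712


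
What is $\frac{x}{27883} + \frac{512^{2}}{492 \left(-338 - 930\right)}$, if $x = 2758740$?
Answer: $\frac{107109196268}{1087186053} \approx 98.52$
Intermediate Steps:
$\frac{x}{27883} + \frac{512^{2}}{492 \left(-338 - 930\right)} = \frac{2758740}{27883} + \frac{512^{2}}{492 \left(-338 - 930\right)} = 2758740 \cdot \frac{1}{27883} + \frac{262144}{492 \left(-1268\right)} = \frac{2758740}{27883} + \frac{262144}{-623856} = \frac{2758740}{27883} + 262144 \left(- \frac{1}{623856}\right) = \frac{2758740}{27883} - \frac{16384}{38991} = \frac{107109196268}{1087186053}$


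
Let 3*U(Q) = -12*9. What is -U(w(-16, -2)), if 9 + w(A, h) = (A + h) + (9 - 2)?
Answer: 36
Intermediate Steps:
w(A, h) = -2 + A + h (w(A, h) = -9 + ((A + h) + (9 - 2)) = -9 + ((A + h) + 7) = -9 + (7 + A + h) = -2 + A + h)
U(Q) = -36 (U(Q) = (-12*9)/3 = (1/3)*(-108) = -36)
-U(w(-16, -2)) = -1*(-36) = 36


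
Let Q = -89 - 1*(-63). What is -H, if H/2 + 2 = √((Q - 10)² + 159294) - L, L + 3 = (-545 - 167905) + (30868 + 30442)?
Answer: -214282 - 2*√160590 ≈ -2.1508e+5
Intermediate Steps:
Q = -26 (Q = -89 + 63 = -26)
L = -107143 (L = -3 + ((-545 - 167905) + (30868 + 30442)) = -3 + (-168450 + 61310) = -3 - 107140 = -107143)
H = 214282 + 2*√160590 (H = -4 + 2*(√((-26 - 10)² + 159294) - 1*(-107143)) = -4 + 2*(√((-36)² + 159294) + 107143) = -4 + 2*(√(1296 + 159294) + 107143) = -4 + 2*(√160590 + 107143) = -4 + 2*(107143 + √160590) = -4 + (214286 + 2*√160590) = 214282 + 2*√160590 ≈ 2.1508e+5)
-H = -(214282 + 2*√160590) = -214282 - 2*√160590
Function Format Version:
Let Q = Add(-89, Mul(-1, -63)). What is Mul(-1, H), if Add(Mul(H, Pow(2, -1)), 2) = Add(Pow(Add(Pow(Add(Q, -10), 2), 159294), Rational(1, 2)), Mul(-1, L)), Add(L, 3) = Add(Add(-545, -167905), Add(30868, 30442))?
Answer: Add(-214282, Mul(-2, Pow(160590, Rational(1, 2)))) ≈ -2.1508e+5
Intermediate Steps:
Q = -26 (Q = Add(-89, 63) = -26)
L = -107143 (L = Add(-3, Add(Add(-545, -167905), Add(30868, 30442))) = Add(-3, Add(-168450, 61310)) = Add(-3, -107140) = -107143)
H = Add(214282, Mul(2, Pow(160590, Rational(1, 2)))) (H = Add(-4, Mul(2, Add(Pow(Add(Pow(Add(-26, -10), 2), 159294), Rational(1, 2)), Mul(-1, -107143)))) = Add(-4, Mul(2, Add(Pow(Add(Pow(-36, 2), 159294), Rational(1, 2)), 107143))) = Add(-4, Mul(2, Add(Pow(Add(1296, 159294), Rational(1, 2)), 107143))) = Add(-4, Mul(2, Add(Pow(160590, Rational(1, 2)), 107143))) = Add(-4, Mul(2, Add(107143, Pow(160590, Rational(1, 2))))) = Add(-4, Add(214286, Mul(2, Pow(160590, Rational(1, 2))))) = Add(214282, Mul(2, Pow(160590, Rational(1, 2)))) ≈ 2.1508e+5)
Mul(-1, H) = Mul(-1, Add(214282, Mul(2, Pow(160590, Rational(1, 2))))) = Add(-214282, Mul(-2, Pow(160590, Rational(1, 2))))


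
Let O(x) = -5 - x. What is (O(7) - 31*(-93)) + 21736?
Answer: 24607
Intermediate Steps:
(O(7) - 31*(-93)) + 21736 = ((-5 - 1*7) - 31*(-93)) + 21736 = ((-5 - 7) + 2883) + 21736 = (-12 + 2883) + 21736 = 2871 + 21736 = 24607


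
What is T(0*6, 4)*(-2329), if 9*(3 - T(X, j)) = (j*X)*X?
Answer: -6987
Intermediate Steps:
T(X, j) = 3 - j*X**2/9 (T(X, j) = 3 - j*X*X/9 = 3 - X*j*X/9 = 3 - j*X**2/9)
T(0*6, 4)*(-2329) = (3 - 1/9*4*(0*6)**2)*(-2329) = (3 - 1/9*4*0**2)*(-2329) = (3 - 1/9*4*0)*(-2329) = (3 + 0)*(-2329) = 3*(-2329) = -6987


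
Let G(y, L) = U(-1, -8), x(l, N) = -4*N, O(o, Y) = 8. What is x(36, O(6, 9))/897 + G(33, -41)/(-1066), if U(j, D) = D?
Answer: -1036/36777 ≈ -0.028170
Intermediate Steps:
G(y, L) = -8
x(36, O(6, 9))/897 + G(33, -41)/(-1066) = -4*8/897 - 8/(-1066) = -32*1/897 - 8*(-1/1066) = -32/897 + 4/533 = -1036/36777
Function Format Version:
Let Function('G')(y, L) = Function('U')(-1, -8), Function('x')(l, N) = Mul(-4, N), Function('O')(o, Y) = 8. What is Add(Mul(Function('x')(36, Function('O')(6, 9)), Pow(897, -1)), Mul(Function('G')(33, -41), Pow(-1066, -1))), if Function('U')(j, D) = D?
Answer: Rational(-1036, 36777) ≈ -0.028170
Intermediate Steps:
Function('G')(y, L) = -8
Add(Mul(Function('x')(36, Function('O')(6, 9)), Pow(897, -1)), Mul(Function('G')(33, -41), Pow(-1066, -1))) = Add(Mul(Mul(-4, 8), Pow(897, -1)), Mul(-8, Pow(-1066, -1))) = Add(Mul(-32, Rational(1, 897)), Mul(-8, Rational(-1, 1066))) = Add(Rational(-32, 897), Rational(4, 533)) = Rational(-1036, 36777)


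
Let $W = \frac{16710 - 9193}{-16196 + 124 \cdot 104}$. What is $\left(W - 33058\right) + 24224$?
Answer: $- \frac{29159717}{3300} \approx -8836.3$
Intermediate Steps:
$W = - \frac{7517}{3300}$ ($W = \frac{7517}{-16196 + 12896} = \frac{7517}{-3300} = 7517 \left(- \frac{1}{3300}\right) = - \frac{7517}{3300} \approx -2.2779$)
$\left(W - 33058\right) + 24224 = \left(- \frac{7517}{3300} - 33058\right) + 24224 = - \frac{109098917}{3300} + 24224 = - \frac{29159717}{3300}$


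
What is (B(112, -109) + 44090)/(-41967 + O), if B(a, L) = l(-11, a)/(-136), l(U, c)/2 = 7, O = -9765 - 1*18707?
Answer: -2998113/4789852 ≈ -0.62593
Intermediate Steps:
O = -28472 (O = -9765 - 18707 = -28472)
l(U, c) = 14 (l(U, c) = 2*7 = 14)
B(a, L) = -7/68 (B(a, L) = 14/(-136) = 14*(-1/136) = -7/68)
(B(112, -109) + 44090)/(-41967 + O) = (-7/68 + 44090)/(-41967 - 28472) = (2998113/68)/(-70439) = (2998113/68)*(-1/70439) = -2998113/4789852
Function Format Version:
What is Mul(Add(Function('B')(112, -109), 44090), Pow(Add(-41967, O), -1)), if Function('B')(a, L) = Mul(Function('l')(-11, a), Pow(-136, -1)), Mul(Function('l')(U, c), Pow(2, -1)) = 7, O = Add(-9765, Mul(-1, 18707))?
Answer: Rational(-2998113, 4789852) ≈ -0.62593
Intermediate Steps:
O = -28472 (O = Add(-9765, -18707) = -28472)
Function('l')(U, c) = 14 (Function('l')(U, c) = Mul(2, 7) = 14)
Function('B')(a, L) = Rational(-7, 68) (Function('B')(a, L) = Mul(14, Pow(-136, -1)) = Mul(14, Rational(-1, 136)) = Rational(-7, 68))
Mul(Add(Function('B')(112, -109), 44090), Pow(Add(-41967, O), -1)) = Mul(Add(Rational(-7, 68), 44090), Pow(Add(-41967, -28472), -1)) = Mul(Rational(2998113, 68), Pow(-70439, -1)) = Mul(Rational(2998113, 68), Rational(-1, 70439)) = Rational(-2998113, 4789852)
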